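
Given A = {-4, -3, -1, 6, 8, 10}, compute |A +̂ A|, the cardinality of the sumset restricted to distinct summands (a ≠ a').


Restricted sumset: A +̂ A = {a + a' : a ∈ A, a' ∈ A, a ≠ a'}.
Equivalently, take A + A and drop any sum 2a that is achievable ONLY as a + a for a ∈ A (i.e. sums representable only with equal summands).
Enumerate pairs (a, a') with a < a' (symmetric, so each unordered pair gives one sum; this covers all a ≠ a'):
  -4 + -3 = -7
  -4 + -1 = -5
  -4 + 6 = 2
  -4 + 8 = 4
  -4 + 10 = 6
  -3 + -1 = -4
  -3 + 6 = 3
  -3 + 8 = 5
  -3 + 10 = 7
  -1 + 6 = 5
  -1 + 8 = 7
  -1 + 10 = 9
  6 + 8 = 14
  6 + 10 = 16
  8 + 10 = 18
Collected distinct sums: {-7, -5, -4, 2, 3, 4, 5, 6, 7, 9, 14, 16, 18}
|A +̂ A| = 13
(Reference bound: |A +̂ A| ≥ 2|A| - 3 for |A| ≥ 2, with |A| = 6 giving ≥ 9.)

|A +̂ A| = 13


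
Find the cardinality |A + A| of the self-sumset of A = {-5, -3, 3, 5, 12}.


A + A = {a + a' : a, a' ∈ A}; |A| = 5.
General bounds: 2|A| - 1 ≤ |A + A| ≤ |A|(|A|+1)/2, i.e. 9 ≤ |A + A| ≤ 15.
Lower bound 2|A|-1 is attained iff A is an arithmetic progression.
Enumerate sums a + a' for a ≤ a' (symmetric, so this suffices):
a = -5: -5+-5=-10, -5+-3=-8, -5+3=-2, -5+5=0, -5+12=7
a = -3: -3+-3=-6, -3+3=0, -3+5=2, -3+12=9
a = 3: 3+3=6, 3+5=8, 3+12=15
a = 5: 5+5=10, 5+12=17
a = 12: 12+12=24
Distinct sums: {-10, -8, -6, -2, 0, 2, 6, 7, 8, 9, 10, 15, 17, 24}
|A + A| = 14

|A + A| = 14


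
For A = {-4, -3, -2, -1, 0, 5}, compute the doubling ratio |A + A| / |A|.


|A| = 6.
Compute A + A by enumerating all 36 pairs.
A + A = {-8, -7, -6, -5, -4, -3, -2, -1, 0, 1, 2, 3, 4, 5, 10}, so |A + A| = 15.
K = |A + A| / |A| = 15/6 = 5/2 ≈ 2.5000.
Reference: AP of size 6 gives K = 11/6 ≈ 1.8333; a fully generic set of size 6 gives K ≈ 3.5000.

|A| = 6, |A + A| = 15, K = 15/6 = 5/2.


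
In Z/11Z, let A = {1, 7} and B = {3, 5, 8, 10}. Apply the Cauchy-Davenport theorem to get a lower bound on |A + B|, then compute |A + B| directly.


Cauchy-Davenport: |A + B| ≥ min(p, |A| + |B| - 1) for A, B nonempty in Z/pZ.
|A| = 2, |B| = 4, p = 11.
CD lower bound = min(11, 2 + 4 - 1) = min(11, 5) = 5.
Compute A + B mod 11 directly:
a = 1: 1+3=4, 1+5=6, 1+8=9, 1+10=0
a = 7: 7+3=10, 7+5=1, 7+8=4, 7+10=6
A + B = {0, 1, 4, 6, 9, 10}, so |A + B| = 6.
Verify: 6 ≥ 5? Yes ✓.

CD lower bound = 5, actual |A + B| = 6.


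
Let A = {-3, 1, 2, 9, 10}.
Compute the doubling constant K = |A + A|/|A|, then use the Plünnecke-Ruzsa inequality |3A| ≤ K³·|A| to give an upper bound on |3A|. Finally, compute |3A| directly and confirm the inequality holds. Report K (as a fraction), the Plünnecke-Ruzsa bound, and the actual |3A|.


|A| = 5.
Step 1: Compute A + A by enumerating all 25 pairs.
A + A = {-6, -2, -1, 2, 3, 4, 6, 7, 10, 11, 12, 18, 19, 20}, so |A + A| = 14.
Step 2: Doubling constant K = |A + A|/|A| = 14/5 = 14/5 ≈ 2.8000.
Step 3: Plünnecke-Ruzsa gives |3A| ≤ K³·|A| = (2.8000)³ · 5 ≈ 109.7600.
Step 4: Compute 3A = A + A + A directly by enumerating all triples (a,b,c) ∈ A³; |3A| = 28.
Step 5: Check 28 ≤ 109.7600? Yes ✓.

K = 14/5, Plünnecke-Ruzsa bound K³|A| ≈ 109.7600, |3A| = 28, inequality holds.


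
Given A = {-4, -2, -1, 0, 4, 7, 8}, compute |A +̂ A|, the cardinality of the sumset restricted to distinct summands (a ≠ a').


Restricted sumset: A +̂ A = {a + a' : a ∈ A, a' ∈ A, a ≠ a'}.
Equivalently, take A + A and drop any sum 2a that is achievable ONLY as a + a for a ∈ A (i.e. sums representable only with equal summands).
Enumerate pairs (a, a') with a < a' (symmetric, so each unordered pair gives one sum; this covers all a ≠ a'):
  -4 + -2 = -6
  -4 + -1 = -5
  -4 + 0 = -4
  -4 + 4 = 0
  -4 + 7 = 3
  -4 + 8 = 4
  -2 + -1 = -3
  -2 + 0 = -2
  -2 + 4 = 2
  -2 + 7 = 5
  -2 + 8 = 6
  -1 + 0 = -1
  -1 + 4 = 3
  -1 + 7 = 6
  -1 + 8 = 7
  0 + 4 = 4
  0 + 7 = 7
  0 + 8 = 8
  4 + 7 = 11
  4 + 8 = 12
  7 + 8 = 15
Collected distinct sums: {-6, -5, -4, -3, -2, -1, 0, 2, 3, 4, 5, 6, 7, 8, 11, 12, 15}
|A +̂ A| = 17
(Reference bound: |A +̂ A| ≥ 2|A| - 3 for |A| ≥ 2, with |A| = 7 giving ≥ 11.)

|A +̂ A| = 17


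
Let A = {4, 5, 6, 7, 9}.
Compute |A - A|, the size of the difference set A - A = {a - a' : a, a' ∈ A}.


A - A = {a - a' : a, a' ∈ A}; |A| = 5.
Bounds: 2|A|-1 ≤ |A - A| ≤ |A|² - |A| + 1, i.e. 9 ≤ |A - A| ≤ 21.
Note: 0 ∈ A - A always (from a - a). The set is symmetric: if d ∈ A - A then -d ∈ A - A.
Enumerate nonzero differences d = a - a' with a > a' (then include -d):
Positive differences: {1, 2, 3, 4, 5}
Full difference set: {0} ∪ (positive diffs) ∪ (negative diffs).
|A - A| = 1 + 2·5 = 11 (matches direct enumeration: 11).

|A - A| = 11


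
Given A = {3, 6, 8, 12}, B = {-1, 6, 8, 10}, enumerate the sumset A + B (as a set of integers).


A + B = {a + b : a ∈ A, b ∈ B}.
Enumerate all |A|·|B| = 4·4 = 16 pairs (a, b) and collect distinct sums.
a = 3: 3+-1=2, 3+6=9, 3+8=11, 3+10=13
a = 6: 6+-1=5, 6+6=12, 6+8=14, 6+10=16
a = 8: 8+-1=7, 8+6=14, 8+8=16, 8+10=18
a = 12: 12+-1=11, 12+6=18, 12+8=20, 12+10=22
Collecting distinct sums: A + B = {2, 5, 7, 9, 11, 12, 13, 14, 16, 18, 20, 22}
|A + B| = 12

A + B = {2, 5, 7, 9, 11, 12, 13, 14, 16, 18, 20, 22}


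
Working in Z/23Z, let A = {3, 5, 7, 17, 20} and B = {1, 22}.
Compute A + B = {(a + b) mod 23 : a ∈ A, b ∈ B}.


Work in Z/23Z: reduce every sum a + b modulo 23.
Enumerate all 10 pairs:
a = 3: 3+1=4, 3+22=2
a = 5: 5+1=6, 5+22=4
a = 7: 7+1=8, 7+22=6
a = 17: 17+1=18, 17+22=16
a = 20: 20+1=21, 20+22=19
Distinct residues collected: {2, 4, 6, 8, 16, 18, 19, 21}
|A + B| = 8 (out of 23 total residues).

A + B = {2, 4, 6, 8, 16, 18, 19, 21}


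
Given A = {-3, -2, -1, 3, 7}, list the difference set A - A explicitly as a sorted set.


A - A = {a - a' : a, a' ∈ A}.
Compute a - a' for each ordered pair (a, a'):
a = -3: -3--3=0, -3--2=-1, -3--1=-2, -3-3=-6, -3-7=-10
a = -2: -2--3=1, -2--2=0, -2--1=-1, -2-3=-5, -2-7=-9
a = -1: -1--3=2, -1--2=1, -1--1=0, -1-3=-4, -1-7=-8
a = 3: 3--3=6, 3--2=5, 3--1=4, 3-3=0, 3-7=-4
a = 7: 7--3=10, 7--2=9, 7--1=8, 7-3=4, 7-7=0
Collecting distinct values (and noting 0 appears from a-a):
A - A = {-10, -9, -8, -6, -5, -4, -2, -1, 0, 1, 2, 4, 5, 6, 8, 9, 10}
|A - A| = 17

A - A = {-10, -9, -8, -6, -5, -4, -2, -1, 0, 1, 2, 4, 5, 6, 8, 9, 10}


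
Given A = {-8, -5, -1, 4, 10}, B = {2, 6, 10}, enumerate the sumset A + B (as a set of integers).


A + B = {a + b : a ∈ A, b ∈ B}.
Enumerate all |A|·|B| = 5·3 = 15 pairs (a, b) and collect distinct sums.
a = -8: -8+2=-6, -8+6=-2, -8+10=2
a = -5: -5+2=-3, -5+6=1, -5+10=5
a = -1: -1+2=1, -1+6=5, -1+10=9
a = 4: 4+2=6, 4+6=10, 4+10=14
a = 10: 10+2=12, 10+6=16, 10+10=20
Collecting distinct sums: A + B = {-6, -3, -2, 1, 2, 5, 6, 9, 10, 12, 14, 16, 20}
|A + B| = 13

A + B = {-6, -3, -2, 1, 2, 5, 6, 9, 10, 12, 14, 16, 20}


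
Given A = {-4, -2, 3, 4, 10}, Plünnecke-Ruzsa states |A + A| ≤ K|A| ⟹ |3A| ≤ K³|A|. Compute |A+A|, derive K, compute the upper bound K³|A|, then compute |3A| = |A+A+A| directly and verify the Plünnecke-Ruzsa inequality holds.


|A| = 5.
Step 1: Compute A + A by enumerating all 25 pairs.
A + A = {-8, -6, -4, -1, 0, 1, 2, 6, 7, 8, 13, 14, 20}, so |A + A| = 13.
Step 2: Doubling constant K = |A + A|/|A| = 13/5 = 13/5 ≈ 2.6000.
Step 3: Plünnecke-Ruzsa gives |3A| ≤ K³·|A| = (2.6000)³ · 5 ≈ 87.8800.
Step 4: Compute 3A = A + A + A directly by enumerating all triples (a,b,c) ∈ A³; |3A| = 25.
Step 5: Check 25 ≤ 87.8800? Yes ✓.

K = 13/5, Plünnecke-Ruzsa bound K³|A| ≈ 87.8800, |3A| = 25, inequality holds.


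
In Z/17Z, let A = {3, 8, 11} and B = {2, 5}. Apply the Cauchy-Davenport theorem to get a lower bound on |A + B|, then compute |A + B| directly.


Cauchy-Davenport: |A + B| ≥ min(p, |A| + |B| - 1) for A, B nonempty in Z/pZ.
|A| = 3, |B| = 2, p = 17.
CD lower bound = min(17, 3 + 2 - 1) = min(17, 4) = 4.
Compute A + B mod 17 directly:
a = 3: 3+2=5, 3+5=8
a = 8: 8+2=10, 8+5=13
a = 11: 11+2=13, 11+5=16
A + B = {5, 8, 10, 13, 16}, so |A + B| = 5.
Verify: 5 ≥ 4? Yes ✓.

CD lower bound = 4, actual |A + B| = 5.


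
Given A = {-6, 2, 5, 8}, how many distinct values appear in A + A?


A + A = {a + a' : a, a' ∈ A}; |A| = 4.
General bounds: 2|A| - 1 ≤ |A + A| ≤ |A|(|A|+1)/2, i.e. 7 ≤ |A + A| ≤ 10.
Lower bound 2|A|-1 is attained iff A is an arithmetic progression.
Enumerate sums a + a' for a ≤ a' (symmetric, so this suffices):
a = -6: -6+-6=-12, -6+2=-4, -6+5=-1, -6+8=2
a = 2: 2+2=4, 2+5=7, 2+8=10
a = 5: 5+5=10, 5+8=13
a = 8: 8+8=16
Distinct sums: {-12, -4, -1, 2, 4, 7, 10, 13, 16}
|A + A| = 9

|A + A| = 9


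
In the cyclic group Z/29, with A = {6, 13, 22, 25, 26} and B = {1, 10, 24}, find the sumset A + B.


Work in Z/29Z: reduce every sum a + b modulo 29.
Enumerate all 15 pairs:
a = 6: 6+1=7, 6+10=16, 6+24=1
a = 13: 13+1=14, 13+10=23, 13+24=8
a = 22: 22+1=23, 22+10=3, 22+24=17
a = 25: 25+1=26, 25+10=6, 25+24=20
a = 26: 26+1=27, 26+10=7, 26+24=21
Distinct residues collected: {1, 3, 6, 7, 8, 14, 16, 17, 20, 21, 23, 26, 27}
|A + B| = 13 (out of 29 total residues).

A + B = {1, 3, 6, 7, 8, 14, 16, 17, 20, 21, 23, 26, 27}


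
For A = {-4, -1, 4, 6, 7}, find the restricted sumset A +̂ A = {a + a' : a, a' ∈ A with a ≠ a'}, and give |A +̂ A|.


Restricted sumset: A +̂ A = {a + a' : a ∈ A, a' ∈ A, a ≠ a'}.
Equivalently, take A + A and drop any sum 2a that is achievable ONLY as a + a for a ∈ A (i.e. sums representable only with equal summands).
Enumerate pairs (a, a') with a < a' (symmetric, so each unordered pair gives one sum; this covers all a ≠ a'):
  -4 + -1 = -5
  -4 + 4 = 0
  -4 + 6 = 2
  -4 + 7 = 3
  -1 + 4 = 3
  -1 + 6 = 5
  -1 + 7 = 6
  4 + 6 = 10
  4 + 7 = 11
  6 + 7 = 13
Collected distinct sums: {-5, 0, 2, 3, 5, 6, 10, 11, 13}
|A +̂ A| = 9
(Reference bound: |A +̂ A| ≥ 2|A| - 3 for |A| ≥ 2, with |A| = 5 giving ≥ 7.)

|A +̂ A| = 9


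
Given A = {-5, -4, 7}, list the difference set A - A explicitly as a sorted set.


A - A = {a - a' : a, a' ∈ A}.
Compute a - a' for each ordered pair (a, a'):
a = -5: -5--5=0, -5--4=-1, -5-7=-12
a = -4: -4--5=1, -4--4=0, -4-7=-11
a = 7: 7--5=12, 7--4=11, 7-7=0
Collecting distinct values (and noting 0 appears from a-a):
A - A = {-12, -11, -1, 0, 1, 11, 12}
|A - A| = 7

A - A = {-12, -11, -1, 0, 1, 11, 12}


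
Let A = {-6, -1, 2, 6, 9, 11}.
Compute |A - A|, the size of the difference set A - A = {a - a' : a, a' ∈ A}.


A - A = {a - a' : a, a' ∈ A}; |A| = 6.
Bounds: 2|A|-1 ≤ |A - A| ≤ |A|² - |A| + 1, i.e. 11 ≤ |A - A| ≤ 31.
Note: 0 ∈ A - A always (from a - a). The set is symmetric: if d ∈ A - A then -d ∈ A - A.
Enumerate nonzero differences d = a - a' with a > a' (then include -d):
Positive differences: {2, 3, 4, 5, 7, 8, 9, 10, 12, 15, 17}
Full difference set: {0} ∪ (positive diffs) ∪ (negative diffs).
|A - A| = 1 + 2·11 = 23 (matches direct enumeration: 23).

|A - A| = 23


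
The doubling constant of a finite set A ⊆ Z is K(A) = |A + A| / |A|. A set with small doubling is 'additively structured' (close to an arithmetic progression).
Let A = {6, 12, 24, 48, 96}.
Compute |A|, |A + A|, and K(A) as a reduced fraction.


|A| = 5.
Compute A + A by enumerating all 25 pairs.
A + A = {12, 18, 24, 30, 36, 48, 54, 60, 72, 96, 102, 108, 120, 144, 192}, so |A + A| = 15.
K = |A + A| / |A| = 15/5 = 3/1 ≈ 3.0000.
Reference: AP of size 5 gives K = 9/5 ≈ 1.8000; a fully generic set of size 5 gives K ≈ 3.0000.

|A| = 5, |A + A| = 15, K = 15/5 = 3/1.


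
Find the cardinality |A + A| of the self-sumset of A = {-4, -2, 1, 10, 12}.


A + A = {a + a' : a, a' ∈ A}; |A| = 5.
General bounds: 2|A| - 1 ≤ |A + A| ≤ |A|(|A|+1)/2, i.e. 9 ≤ |A + A| ≤ 15.
Lower bound 2|A|-1 is attained iff A is an arithmetic progression.
Enumerate sums a + a' for a ≤ a' (symmetric, so this suffices):
a = -4: -4+-4=-8, -4+-2=-6, -4+1=-3, -4+10=6, -4+12=8
a = -2: -2+-2=-4, -2+1=-1, -2+10=8, -2+12=10
a = 1: 1+1=2, 1+10=11, 1+12=13
a = 10: 10+10=20, 10+12=22
a = 12: 12+12=24
Distinct sums: {-8, -6, -4, -3, -1, 2, 6, 8, 10, 11, 13, 20, 22, 24}
|A + A| = 14

|A + A| = 14


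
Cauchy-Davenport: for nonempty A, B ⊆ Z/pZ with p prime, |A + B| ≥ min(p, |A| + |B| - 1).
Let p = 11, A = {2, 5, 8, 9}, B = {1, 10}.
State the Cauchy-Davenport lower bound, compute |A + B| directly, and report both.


Cauchy-Davenport: |A + B| ≥ min(p, |A| + |B| - 1) for A, B nonempty in Z/pZ.
|A| = 4, |B| = 2, p = 11.
CD lower bound = min(11, 4 + 2 - 1) = min(11, 5) = 5.
Compute A + B mod 11 directly:
a = 2: 2+1=3, 2+10=1
a = 5: 5+1=6, 5+10=4
a = 8: 8+1=9, 8+10=7
a = 9: 9+1=10, 9+10=8
A + B = {1, 3, 4, 6, 7, 8, 9, 10}, so |A + B| = 8.
Verify: 8 ≥ 5? Yes ✓.

CD lower bound = 5, actual |A + B| = 8.


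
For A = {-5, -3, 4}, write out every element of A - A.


A - A = {a - a' : a, a' ∈ A}.
Compute a - a' for each ordered pair (a, a'):
a = -5: -5--5=0, -5--3=-2, -5-4=-9
a = -3: -3--5=2, -3--3=0, -3-4=-7
a = 4: 4--5=9, 4--3=7, 4-4=0
Collecting distinct values (and noting 0 appears from a-a):
A - A = {-9, -7, -2, 0, 2, 7, 9}
|A - A| = 7

A - A = {-9, -7, -2, 0, 2, 7, 9}


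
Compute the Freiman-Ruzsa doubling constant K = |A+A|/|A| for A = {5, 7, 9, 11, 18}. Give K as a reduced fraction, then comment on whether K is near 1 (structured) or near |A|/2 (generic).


|A| = 5.
Compute A + A by enumerating all 25 pairs.
A + A = {10, 12, 14, 16, 18, 20, 22, 23, 25, 27, 29, 36}, so |A + A| = 12.
K = |A + A| / |A| = 12/5 (already in lowest terms) ≈ 2.4000.
Reference: AP of size 5 gives K = 9/5 ≈ 1.8000; a fully generic set of size 5 gives K ≈ 3.0000.

|A| = 5, |A + A| = 12, K = 12/5.


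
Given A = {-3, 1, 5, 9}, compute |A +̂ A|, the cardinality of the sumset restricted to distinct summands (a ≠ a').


Restricted sumset: A +̂ A = {a + a' : a ∈ A, a' ∈ A, a ≠ a'}.
Equivalently, take A + A and drop any sum 2a that is achievable ONLY as a + a for a ∈ A (i.e. sums representable only with equal summands).
Enumerate pairs (a, a') with a < a' (symmetric, so each unordered pair gives one sum; this covers all a ≠ a'):
  -3 + 1 = -2
  -3 + 5 = 2
  -3 + 9 = 6
  1 + 5 = 6
  1 + 9 = 10
  5 + 9 = 14
Collected distinct sums: {-2, 2, 6, 10, 14}
|A +̂ A| = 5
(Reference bound: |A +̂ A| ≥ 2|A| - 3 for |A| ≥ 2, with |A| = 4 giving ≥ 5.)

|A +̂ A| = 5


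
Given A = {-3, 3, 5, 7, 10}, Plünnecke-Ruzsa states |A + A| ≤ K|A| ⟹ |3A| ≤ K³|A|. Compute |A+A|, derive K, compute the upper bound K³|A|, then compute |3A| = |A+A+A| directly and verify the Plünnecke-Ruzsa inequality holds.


|A| = 5.
Step 1: Compute A + A by enumerating all 25 pairs.
A + A = {-6, 0, 2, 4, 6, 7, 8, 10, 12, 13, 14, 15, 17, 20}, so |A + A| = 14.
Step 2: Doubling constant K = |A + A|/|A| = 14/5 = 14/5 ≈ 2.8000.
Step 3: Plünnecke-Ruzsa gives |3A| ≤ K³·|A| = (2.8000)³ · 5 ≈ 109.7600.
Step 4: Compute 3A = A + A + A directly by enumerating all triples (a,b,c) ∈ A³; |3A| = 27.
Step 5: Check 27 ≤ 109.7600? Yes ✓.

K = 14/5, Plünnecke-Ruzsa bound K³|A| ≈ 109.7600, |3A| = 27, inequality holds.


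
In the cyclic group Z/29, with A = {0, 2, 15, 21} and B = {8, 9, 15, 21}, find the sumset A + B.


Work in Z/29Z: reduce every sum a + b modulo 29.
Enumerate all 16 pairs:
a = 0: 0+8=8, 0+9=9, 0+15=15, 0+21=21
a = 2: 2+8=10, 2+9=11, 2+15=17, 2+21=23
a = 15: 15+8=23, 15+9=24, 15+15=1, 15+21=7
a = 21: 21+8=0, 21+9=1, 21+15=7, 21+21=13
Distinct residues collected: {0, 1, 7, 8, 9, 10, 11, 13, 15, 17, 21, 23, 24}
|A + B| = 13 (out of 29 total residues).

A + B = {0, 1, 7, 8, 9, 10, 11, 13, 15, 17, 21, 23, 24}


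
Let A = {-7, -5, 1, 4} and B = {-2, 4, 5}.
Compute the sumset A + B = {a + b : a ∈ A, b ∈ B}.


A + B = {a + b : a ∈ A, b ∈ B}.
Enumerate all |A|·|B| = 4·3 = 12 pairs (a, b) and collect distinct sums.
a = -7: -7+-2=-9, -7+4=-3, -7+5=-2
a = -5: -5+-2=-7, -5+4=-1, -5+5=0
a = 1: 1+-2=-1, 1+4=5, 1+5=6
a = 4: 4+-2=2, 4+4=8, 4+5=9
Collecting distinct sums: A + B = {-9, -7, -3, -2, -1, 0, 2, 5, 6, 8, 9}
|A + B| = 11

A + B = {-9, -7, -3, -2, -1, 0, 2, 5, 6, 8, 9}


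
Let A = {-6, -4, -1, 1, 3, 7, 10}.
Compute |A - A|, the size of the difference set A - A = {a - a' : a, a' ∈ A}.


A - A = {a - a' : a, a' ∈ A}; |A| = 7.
Bounds: 2|A|-1 ≤ |A - A| ≤ |A|² - |A| + 1, i.e. 13 ≤ |A - A| ≤ 43.
Note: 0 ∈ A - A always (from a - a). The set is symmetric: if d ∈ A - A then -d ∈ A - A.
Enumerate nonzero differences d = a - a' with a > a' (then include -d):
Positive differences: {2, 3, 4, 5, 6, 7, 8, 9, 11, 13, 14, 16}
Full difference set: {0} ∪ (positive diffs) ∪ (negative diffs).
|A - A| = 1 + 2·12 = 25 (matches direct enumeration: 25).

|A - A| = 25


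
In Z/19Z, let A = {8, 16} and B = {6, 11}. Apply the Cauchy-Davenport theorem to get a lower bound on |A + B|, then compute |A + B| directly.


Cauchy-Davenport: |A + B| ≥ min(p, |A| + |B| - 1) for A, B nonempty in Z/pZ.
|A| = 2, |B| = 2, p = 19.
CD lower bound = min(19, 2 + 2 - 1) = min(19, 3) = 3.
Compute A + B mod 19 directly:
a = 8: 8+6=14, 8+11=0
a = 16: 16+6=3, 16+11=8
A + B = {0, 3, 8, 14}, so |A + B| = 4.
Verify: 4 ≥ 3? Yes ✓.

CD lower bound = 3, actual |A + B| = 4.


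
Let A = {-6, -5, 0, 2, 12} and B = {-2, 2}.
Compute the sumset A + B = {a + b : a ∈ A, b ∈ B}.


A + B = {a + b : a ∈ A, b ∈ B}.
Enumerate all |A|·|B| = 5·2 = 10 pairs (a, b) and collect distinct sums.
a = -6: -6+-2=-8, -6+2=-4
a = -5: -5+-2=-7, -5+2=-3
a = 0: 0+-2=-2, 0+2=2
a = 2: 2+-2=0, 2+2=4
a = 12: 12+-2=10, 12+2=14
Collecting distinct sums: A + B = {-8, -7, -4, -3, -2, 0, 2, 4, 10, 14}
|A + B| = 10

A + B = {-8, -7, -4, -3, -2, 0, 2, 4, 10, 14}


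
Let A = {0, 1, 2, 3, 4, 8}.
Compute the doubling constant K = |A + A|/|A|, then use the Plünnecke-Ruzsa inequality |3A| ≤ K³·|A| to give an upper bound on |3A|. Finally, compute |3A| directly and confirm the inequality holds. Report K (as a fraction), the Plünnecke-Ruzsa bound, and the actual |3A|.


|A| = 6.
Step 1: Compute A + A by enumerating all 36 pairs.
A + A = {0, 1, 2, 3, 4, 5, 6, 7, 8, 9, 10, 11, 12, 16}, so |A + A| = 14.
Step 2: Doubling constant K = |A + A|/|A| = 14/6 = 14/6 ≈ 2.3333.
Step 3: Plünnecke-Ruzsa gives |3A| ≤ K³·|A| = (2.3333)³ · 6 ≈ 76.2222.
Step 4: Compute 3A = A + A + A directly by enumerating all triples (a,b,c) ∈ A³; |3A| = 22.
Step 5: Check 22 ≤ 76.2222? Yes ✓.

K = 14/6, Plünnecke-Ruzsa bound K³|A| ≈ 76.2222, |3A| = 22, inequality holds.


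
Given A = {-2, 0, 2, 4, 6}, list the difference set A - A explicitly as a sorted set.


A - A = {a - a' : a, a' ∈ A}.
Compute a - a' for each ordered pair (a, a'):
a = -2: -2--2=0, -2-0=-2, -2-2=-4, -2-4=-6, -2-6=-8
a = 0: 0--2=2, 0-0=0, 0-2=-2, 0-4=-4, 0-6=-6
a = 2: 2--2=4, 2-0=2, 2-2=0, 2-4=-2, 2-6=-4
a = 4: 4--2=6, 4-0=4, 4-2=2, 4-4=0, 4-6=-2
a = 6: 6--2=8, 6-0=6, 6-2=4, 6-4=2, 6-6=0
Collecting distinct values (and noting 0 appears from a-a):
A - A = {-8, -6, -4, -2, 0, 2, 4, 6, 8}
|A - A| = 9

A - A = {-8, -6, -4, -2, 0, 2, 4, 6, 8}


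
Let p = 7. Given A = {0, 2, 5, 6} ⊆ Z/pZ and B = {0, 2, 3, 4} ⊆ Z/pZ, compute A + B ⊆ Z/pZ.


Work in Z/7Z: reduce every sum a + b modulo 7.
Enumerate all 16 pairs:
a = 0: 0+0=0, 0+2=2, 0+3=3, 0+4=4
a = 2: 2+0=2, 2+2=4, 2+3=5, 2+4=6
a = 5: 5+0=5, 5+2=0, 5+3=1, 5+4=2
a = 6: 6+0=6, 6+2=1, 6+3=2, 6+4=3
Distinct residues collected: {0, 1, 2, 3, 4, 5, 6}
|A + B| = 7 (out of 7 total residues).

A + B = {0, 1, 2, 3, 4, 5, 6}


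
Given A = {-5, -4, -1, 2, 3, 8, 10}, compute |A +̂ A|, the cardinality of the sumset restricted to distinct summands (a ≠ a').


Restricted sumset: A +̂ A = {a + a' : a ∈ A, a' ∈ A, a ≠ a'}.
Equivalently, take A + A and drop any sum 2a that is achievable ONLY as a + a for a ∈ A (i.e. sums representable only with equal summands).
Enumerate pairs (a, a') with a < a' (symmetric, so each unordered pair gives one sum; this covers all a ≠ a'):
  -5 + -4 = -9
  -5 + -1 = -6
  -5 + 2 = -3
  -5 + 3 = -2
  -5 + 8 = 3
  -5 + 10 = 5
  -4 + -1 = -5
  -4 + 2 = -2
  -4 + 3 = -1
  -4 + 8 = 4
  -4 + 10 = 6
  -1 + 2 = 1
  -1 + 3 = 2
  -1 + 8 = 7
  -1 + 10 = 9
  2 + 3 = 5
  2 + 8 = 10
  2 + 10 = 12
  3 + 8 = 11
  3 + 10 = 13
  8 + 10 = 18
Collected distinct sums: {-9, -6, -5, -3, -2, -1, 1, 2, 3, 4, 5, 6, 7, 9, 10, 11, 12, 13, 18}
|A +̂ A| = 19
(Reference bound: |A +̂ A| ≥ 2|A| - 3 for |A| ≥ 2, with |A| = 7 giving ≥ 11.)

|A +̂ A| = 19


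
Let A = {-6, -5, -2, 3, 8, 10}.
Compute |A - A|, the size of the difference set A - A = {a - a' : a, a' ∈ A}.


A - A = {a - a' : a, a' ∈ A}; |A| = 6.
Bounds: 2|A|-1 ≤ |A - A| ≤ |A|² - |A| + 1, i.e. 11 ≤ |A - A| ≤ 31.
Note: 0 ∈ A - A always (from a - a). The set is symmetric: if d ∈ A - A then -d ∈ A - A.
Enumerate nonzero differences d = a - a' with a > a' (then include -d):
Positive differences: {1, 2, 3, 4, 5, 7, 8, 9, 10, 12, 13, 14, 15, 16}
Full difference set: {0} ∪ (positive diffs) ∪ (negative diffs).
|A - A| = 1 + 2·14 = 29 (matches direct enumeration: 29).

|A - A| = 29


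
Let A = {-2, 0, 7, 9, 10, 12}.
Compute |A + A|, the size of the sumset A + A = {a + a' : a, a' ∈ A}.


A + A = {a + a' : a, a' ∈ A}; |A| = 6.
General bounds: 2|A| - 1 ≤ |A + A| ≤ |A|(|A|+1)/2, i.e. 11 ≤ |A + A| ≤ 21.
Lower bound 2|A|-1 is attained iff A is an arithmetic progression.
Enumerate sums a + a' for a ≤ a' (symmetric, so this suffices):
a = -2: -2+-2=-4, -2+0=-2, -2+7=5, -2+9=7, -2+10=8, -2+12=10
a = 0: 0+0=0, 0+7=7, 0+9=9, 0+10=10, 0+12=12
a = 7: 7+7=14, 7+9=16, 7+10=17, 7+12=19
a = 9: 9+9=18, 9+10=19, 9+12=21
a = 10: 10+10=20, 10+12=22
a = 12: 12+12=24
Distinct sums: {-4, -2, 0, 5, 7, 8, 9, 10, 12, 14, 16, 17, 18, 19, 20, 21, 22, 24}
|A + A| = 18

|A + A| = 18


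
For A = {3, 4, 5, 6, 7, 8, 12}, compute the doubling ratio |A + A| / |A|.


|A| = 7.
Compute A + A by enumerating all 49 pairs.
A + A = {6, 7, 8, 9, 10, 11, 12, 13, 14, 15, 16, 17, 18, 19, 20, 24}, so |A + A| = 16.
K = |A + A| / |A| = 16/7 (already in lowest terms) ≈ 2.2857.
Reference: AP of size 7 gives K = 13/7 ≈ 1.8571; a fully generic set of size 7 gives K ≈ 4.0000.

|A| = 7, |A + A| = 16, K = 16/7.


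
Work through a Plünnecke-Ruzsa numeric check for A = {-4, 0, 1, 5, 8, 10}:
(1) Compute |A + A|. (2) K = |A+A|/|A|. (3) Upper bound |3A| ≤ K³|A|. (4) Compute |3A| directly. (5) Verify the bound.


|A| = 6.
Step 1: Compute A + A by enumerating all 36 pairs.
A + A = {-8, -4, -3, 0, 1, 2, 4, 5, 6, 8, 9, 10, 11, 13, 15, 16, 18, 20}, so |A + A| = 18.
Step 2: Doubling constant K = |A + A|/|A| = 18/6 = 18/6 ≈ 3.0000.
Step 3: Plünnecke-Ruzsa gives |3A| ≤ K³·|A| = (3.0000)³ · 6 ≈ 162.0000.
Step 4: Compute 3A = A + A + A directly by enumerating all triples (a,b,c) ∈ A³; |3A| = 34.
Step 5: Check 34 ≤ 162.0000? Yes ✓.

K = 18/6, Plünnecke-Ruzsa bound K³|A| ≈ 162.0000, |3A| = 34, inequality holds.


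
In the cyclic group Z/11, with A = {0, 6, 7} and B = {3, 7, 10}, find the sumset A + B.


Work in Z/11Z: reduce every sum a + b modulo 11.
Enumerate all 9 pairs:
a = 0: 0+3=3, 0+7=7, 0+10=10
a = 6: 6+3=9, 6+7=2, 6+10=5
a = 7: 7+3=10, 7+7=3, 7+10=6
Distinct residues collected: {2, 3, 5, 6, 7, 9, 10}
|A + B| = 7 (out of 11 total residues).

A + B = {2, 3, 5, 6, 7, 9, 10}


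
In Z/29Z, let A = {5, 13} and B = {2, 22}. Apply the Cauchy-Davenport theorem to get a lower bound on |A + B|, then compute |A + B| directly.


Cauchy-Davenport: |A + B| ≥ min(p, |A| + |B| - 1) for A, B nonempty in Z/pZ.
|A| = 2, |B| = 2, p = 29.
CD lower bound = min(29, 2 + 2 - 1) = min(29, 3) = 3.
Compute A + B mod 29 directly:
a = 5: 5+2=7, 5+22=27
a = 13: 13+2=15, 13+22=6
A + B = {6, 7, 15, 27}, so |A + B| = 4.
Verify: 4 ≥ 3? Yes ✓.

CD lower bound = 3, actual |A + B| = 4.


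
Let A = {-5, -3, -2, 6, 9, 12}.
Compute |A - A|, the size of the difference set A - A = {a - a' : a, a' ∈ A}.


A - A = {a - a' : a, a' ∈ A}; |A| = 6.
Bounds: 2|A|-1 ≤ |A - A| ≤ |A|² - |A| + 1, i.e. 11 ≤ |A - A| ≤ 31.
Note: 0 ∈ A - A always (from a - a). The set is symmetric: if d ∈ A - A then -d ∈ A - A.
Enumerate nonzero differences d = a - a' with a > a' (then include -d):
Positive differences: {1, 2, 3, 6, 8, 9, 11, 12, 14, 15, 17}
Full difference set: {0} ∪ (positive diffs) ∪ (negative diffs).
|A - A| = 1 + 2·11 = 23 (matches direct enumeration: 23).

|A - A| = 23


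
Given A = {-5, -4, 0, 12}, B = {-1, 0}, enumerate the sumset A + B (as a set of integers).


A + B = {a + b : a ∈ A, b ∈ B}.
Enumerate all |A|·|B| = 4·2 = 8 pairs (a, b) and collect distinct sums.
a = -5: -5+-1=-6, -5+0=-5
a = -4: -4+-1=-5, -4+0=-4
a = 0: 0+-1=-1, 0+0=0
a = 12: 12+-1=11, 12+0=12
Collecting distinct sums: A + B = {-6, -5, -4, -1, 0, 11, 12}
|A + B| = 7

A + B = {-6, -5, -4, -1, 0, 11, 12}


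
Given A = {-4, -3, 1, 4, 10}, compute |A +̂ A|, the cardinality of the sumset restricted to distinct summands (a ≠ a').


Restricted sumset: A +̂ A = {a + a' : a ∈ A, a' ∈ A, a ≠ a'}.
Equivalently, take A + A and drop any sum 2a that is achievable ONLY as a + a for a ∈ A (i.e. sums representable only with equal summands).
Enumerate pairs (a, a') with a < a' (symmetric, so each unordered pair gives one sum; this covers all a ≠ a'):
  -4 + -3 = -7
  -4 + 1 = -3
  -4 + 4 = 0
  -4 + 10 = 6
  -3 + 1 = -2
  -3 + 4 = 1
  -3 + 10 = 7
  1 + 4 = 5
  1 + 10 = 11
  4 + 10 = 14
Collected distinct sums: {-7, -3, -2, 0, 1, 5, 6, 7, 11, 14}
|A +̂ A| = 10
(Reference bound: |A +̂ A| ≥ 2|A| - 3 for |A| ≥ 2, with |A| = 5 giving ≥ 7.)

|A +̂ A| = 10


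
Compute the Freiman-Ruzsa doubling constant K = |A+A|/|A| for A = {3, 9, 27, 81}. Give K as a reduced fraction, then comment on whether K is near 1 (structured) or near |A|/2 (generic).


|A| = 4.
Compute A + A by enumerating all 16 pairs.
A + A = {6, 12, 18, 30, 36, 54, 84, 90, 108, 162}, so |A + A| = 10.
K = |A + A| / |A| = 10/4 = 5/2 ≈ 2.5000.
Reference: AP of size 4 gives K = 7/4 ≈ 1.7500; a fully generic set of size 4 gives K ≈ 2.5000.

|A| = 4, |A + A| = 10, K = 10/4 = 5/2.


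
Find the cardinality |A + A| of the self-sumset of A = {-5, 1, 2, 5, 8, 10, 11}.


A + A = {a + a' : a, a' ∈ A}; |A| = 7.
General bounds: 2|A| - 1 ≤ |A + A| ≤ |A|(|A|+1)/2, i.e. 13 ≤ |A + A| ≤ 28.
Lower bound 2|A|-1 is attained iff A is an arithmetic progression.
Enumerate sums a + a' for a ≤ a' (symmetric, so this suffices):
a = -5: -5+-5=-10, -5+1=-4, -5+2=-3, -5+5=0, -5+8=3, -5+10=5, -5+11=6
a = 1: 1+1=2, 1+2=3, 1+5=6, 1+8=9, 1+10=11, 1+11=12
a = 2: 2+2=4, 2+5=7, 2+8=10, 2+10=12, 2+11=13
a = 5: 5+5=10, 5+8=13, 5+10=15, 5+11=16
a = 8: 8+8=16, 8+10=18, 8+11=19
a = 10: 10+10=20, 10+11=21
a = 11: 11+11=22
Distinct sums: {-10, -4, -3, 0, 2, 3, 4, 5, 6, 7, 9, 10, 11, 12, 13, 15, 16, 18, 19, 20, 21, 22}
|A + A| = 22

|A + A| = 22


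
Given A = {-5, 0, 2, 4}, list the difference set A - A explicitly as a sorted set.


A - A = {a - a' : a, a' ∈ A}.
Compute a - a' for each ordered pair (a, a'):
a = -5: -5--5=0, -5-0=-5, -5-2=-7, -5-4=-9
a = 0: 0--5=5, 0-0=0, 0-2=-2, 0-4=-4
a = 2: 2--5=7, 2-0=2, 2-2=0, 2-4=-2
a = 4: 4--5=9, 4-0=4, 4-2=2, 4-4=0
Collecting distinct values (and noting 0 appears from a-a):
A - A = {-9, -7, -5, -4, -2, 0, 2, 4, 5, 7, 9}
|A - A| = 11

A - A = {-9, -7, -5, -4, -2, 0, 2, 4, 5, 7, 9}


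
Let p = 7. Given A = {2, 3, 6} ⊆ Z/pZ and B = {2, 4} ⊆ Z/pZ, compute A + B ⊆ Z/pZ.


Work in Z/7Z: reduce every sum a + b modulo 7.
Enumerate all 6 pairs:
a = 2: 2+2=4, 2+4=6
a = 3: 3+2=5, 3+4=0
a = 6: 6+2=1, 6+4=3
Distinct residues collected: {0, 1, 3, 4, 5, 6}
|A + B| = 6 (out of 7 total residues).

A + B = {0, 1, 3, 4, 5, 6}


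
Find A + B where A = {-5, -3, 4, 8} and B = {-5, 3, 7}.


A + B = {a + b : a ∈ A, b ∈ B}.
Enumerate all |A|·|B| = 4·3 = 12 pairs (a, b) and collect distinct sums.
a = -5: -5+-5=-10, -5+3=-2, -5+7=2
a = -3: -3+-5=-8, -3+3=0, -3+7=4
a = 4: 4+-5=-1, 4+3=7, 4+7=11
a = 8: 8+-5=3, 8+3=11, 8+7=15
Collecting distinct sums: A + B = {-10, -8, -2, -1, 0, 2, 3, 4, 7, 11, 15}
|A + B| = 11

A + B = {-10, -8, -2, -1, 0, 2, 3, 4, 7, 11, 15}


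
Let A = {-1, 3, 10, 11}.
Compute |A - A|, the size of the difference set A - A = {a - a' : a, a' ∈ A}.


A - A = {a - a' : a, a' ∈ A}; |A| = 4.
Bounds: 2|A|-1 ≤ |A - A| ≤ |A|² - |A| + 1, i.e. 7 ≤ |A - A| ≤ 13.
Note: 0 ∈ A - A always (from a - a). The set is symmetric: if d ∈ A - A then -d ∈ A - A.
Enumerate nonzero differences d = a - a' with a > a' (then include -d):
Positive differences: {1, 4, 7, 8, 11, 12}
Full difference set: {0} ∪ (positive diffs) ∪ (negative diffs).
|A - A| = 1 + 2·6 = 13 (matches direct enumeration: 13).

|A - A| = 13


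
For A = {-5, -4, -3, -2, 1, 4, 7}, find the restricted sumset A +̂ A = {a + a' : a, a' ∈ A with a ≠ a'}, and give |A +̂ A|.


Restricted sumset: A +̂ A = {a + a' : a ∈ A, a' ∈ A, a ≠ a'}.
Equivalently, take A + A and drop any sum 2a that is achievable ONLY as a + a for a ∈ A (i.e. sums representable only with equal summands).
Enumerate pairs (a, a') with a < a' (symmetric, so each unordered pair gives one sum; this covers all a ≠ a'):
  -5 + -4 = -9
  -5 + -3 = -8
  -5 + -2 = -7
  -5 + 1 = -4
  -5 + 4 = -1
  -5 + 7 = 2
  -4 + -3 = -7
  -4 + -2 = -6
  -4 + 1 = -3
  -4 + 4 = 0
  -4 + 7 = 3
  -3 + -2 = -5
  -3 + 1 = -2
  -3 + 4 = 1
  -3 + 7 = 4
  -2 + 1 = -1
  -2 + 4 = 2
  -2 + 7 = 5
  1 + 4 = 5
  1 + 7 = 8
  4 + 7 = 11
Collected distinct sums: {-9, -8, -7, -6, -5, -4, -3, -2, -1, 0, 1, 2, 3, 4, 5, 8, 11}
|A +̂ A| = 17
(Reference bound: |A +̂ A| ≥ 2|A| - 3 for |A| ≥ 2, with |A| = 7 giving ≥ 11.)

|A +̂ A| = 17


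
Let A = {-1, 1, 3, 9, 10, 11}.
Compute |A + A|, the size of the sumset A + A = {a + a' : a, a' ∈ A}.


A + A = {a + a' : a, a' ∈ A}; |A| = 6.
General bounds: 2|A| - 1 ≤ |A + A| ≤ |A|(|A|+1)/2, i.e. 11 ≤ |A + A| ≤ 21.
Lower bound 2|A|-1 is attained iff A is an arithmetic progression.
Enumerate sums a + a' for a ≤ a' (symmetric, so this suffices):
a = -1: -1+-1=-2, -1+1=0, -1+3=2, -1+9=8, -1+10=9, -1+11=10
a = 1: 1+1=2, 1+3=4, 1+9=10, 1+10=11, 1+11=12
a = 3: 3+3=6, 3+9=12, 3+10=13, 3+11=14
a = 9: 9+9=18, 9+10=19, 9+11=20
a = 10: 10+10=20, 10+11=21
a = 11: 11+11=22
Distinct sums: {-2, 0, 2, 4, 6, 8, 9, 10, 11, 12, 13, 14, 18, 19, 20, 21, 22}
|A + A| = 17

|A + A| = 17


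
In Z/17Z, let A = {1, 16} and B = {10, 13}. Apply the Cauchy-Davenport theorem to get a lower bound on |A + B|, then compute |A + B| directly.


Cauchy-Davenport: |A + B| ≥ min(p, |A| + |B| - 1) for A, B nonempty in Z/pZ.
|A| = 2, |B| = 2, p = 17.
CD lower bound = min(17, 2 + 2 - 1) = min(17, 3) = 3.
Compute A + B mod 17 directly:
a = 1: 1+10=11, 1+13=14
a = 16: 16+10=9, 16+13=12
A + B = {9, 11, 12, 14}, so |A + B| = 4.
Verify: 4 ≥ 3? Yes ✓.

CD lower bound = 3, actual |A + B| = 4.


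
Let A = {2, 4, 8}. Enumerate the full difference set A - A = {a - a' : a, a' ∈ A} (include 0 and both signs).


A - A = {a - a' : a, a' ∈ A}.
Compute a - a' for each ordered pair (a, a'):
a = 2: 2-2=0, 2-4=-2, 2-8=-6
a = 4: 4-2=2, 4-4=0, 4-8=-4
a = 8: 8-2=6, 8-4=4, 8-8=0
Collecting distinct values (and noting 0 appears from a-a):
A - A = {-6, -4, -2, 0, 2, 4, 6}
|A - A| = 7

A - A = {-6, -4, -2, 0, 2, 4, 6}


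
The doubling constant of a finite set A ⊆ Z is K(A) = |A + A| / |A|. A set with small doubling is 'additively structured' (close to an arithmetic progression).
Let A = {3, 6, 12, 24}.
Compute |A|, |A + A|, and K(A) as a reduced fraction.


|A| = 4.
Compute A + A by enumerating all 16 pairs.
A + A = {6, 9, 12, 15, 18, 24, 27, 30, 36, 48}, so |A + A| = 10.
K = |A + A| / |A| = 10/4 = 5/2 ≈ 2.5000.
Reference: AP of size 4 gives K = 7/4 ≈ 1.7500; a fully generic set of size 4 gives K ≈ 2.5000.

|A| = 4, |A + A| = 10, K = 10/4 = 5/2.


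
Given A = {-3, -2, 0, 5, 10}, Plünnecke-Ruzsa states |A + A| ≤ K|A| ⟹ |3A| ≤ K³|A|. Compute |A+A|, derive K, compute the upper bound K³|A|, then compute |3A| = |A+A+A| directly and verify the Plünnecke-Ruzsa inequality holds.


|A| = 5.
Step 1: Compute A + A by enumerating all 25 pairs.
A + A = {-6, -5, -4, -3, -2, 0, 2, 3, 5, 7, 8, 10, 15, 20}, so |A + A| = 14.
Step 2: Doubling constant K = |A + A|/|A| = 14/5 = 14/5 ≈ 2.8000.
Step 3: Plünnecke-Ruzsa gives |3A| ≤ K³·|A| = (2.8000)³ · 5 ≈ 109.7600.
Step 4: Compute 3A = A + A + A directly by enumerating all triples (a,b,c) ∈ A³; |3A| = 27.
Step 5: Check 27 ≤ 109.7600? Yes ✓.

K = 14/5, Plünnecke-Ruzsa bound K³|A| ≈ 109.7600, |3A| = 27, inequality holds.


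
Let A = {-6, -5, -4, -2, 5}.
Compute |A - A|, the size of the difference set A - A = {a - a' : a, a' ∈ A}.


A - A = {a - a' : a, a' ∈ A}; |A| = 5.
Bounds: 2|A|-1 ≤ |A - A| ≤ |A|² - |A| + 1, i.e. 9 ≤ |A - A| ≤ 21.
Note: 0 ∈ A - A always (from a - a). The set is symmetric: if d ∈ A - A then -d ∈ A - A.
Enumerate nonzero differences d = a - a' with a > a' (then include -d):
Positive differences: {1, 2, 3, 4, 7, 9, 10, 11}
Full difference set: {0} ∪ (positive diffs) ∪ (negative diffs).
|A - A| = 1 + 2·8 = 17 (matches direct enumeration: 17).

|A - A| = 17


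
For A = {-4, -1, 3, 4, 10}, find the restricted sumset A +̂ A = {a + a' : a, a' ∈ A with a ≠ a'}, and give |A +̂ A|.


Restricted sumset: A +̂ A = {a + a' : a ∈ A, a' ∈ A, a ≠ a'}.
Equivalently, take A + A and drop any sum 2a that is achievable ONLY as a + a for a ∈ A (i.e. sums representable only with equal summands).
Enumerate pairs (a, a') with a < a' (symmetric, so each unordered pair gives one sum; this covers all a ≠ a'):
  -4 + -1 = -5
  -4 + 3 = -1
  -4 + 4 = 0
  -4 + 10 = 6
  -1 + 3 = 2
  -1 + 4 = 3
  -1 + 10 = 9
  3 + 4 = 7
  3 + 10 = 13
  4 + 10 = 14
Collected distinct sums: {-5, -1, 0, 2, 3, 6, 7, 9, 13, 14}
|A +̂ A| = 10
(Reference bound: |A +̂ A| ≥ 2|A| - 3 for |A| ≥ 2, with |A| = 5 giving ≥ 7.)

|A +̂ A| = 10


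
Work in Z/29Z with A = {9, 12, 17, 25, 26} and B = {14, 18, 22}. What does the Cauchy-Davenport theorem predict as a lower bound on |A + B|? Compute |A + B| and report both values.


Cauchy-Davenport: |A + B| ≥ min(p, |A| + |B| - 1) for A, B nonempty in Z/pZ.
|A| = 5, |B| = 3, p = 29.
CD lower bound = min(29, 5 + 3 - 1) = min(29, 7) = 7.
Compute A + B mod 29 directly:
a = 9: 9+14=23, 9+18=27, 9+22=2
a = 12: 12+14=26, 12+18=1, 12+22=5
a = 17: 17+14=2, 17+18=6, 17+22=10
a = 25: 25+14=10, 25+18=14, 25+22=18
a = 26: 26+14=11, 26+18=15, 26+22=19
A + B = {1, 2, 5, 6, 10, 11, 14, 15, 18, 19, 23, 26, 27}, so |A + B| = 13.
Verify: 13 ≥ 7? Yes ✓.

CD lower bound = 7, actual |A + B| = 13.


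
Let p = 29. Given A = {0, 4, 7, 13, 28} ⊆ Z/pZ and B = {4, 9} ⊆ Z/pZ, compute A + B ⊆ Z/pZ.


Work in Z/29Z: reduce every sum a + b modulo 29.
Enumerate all 10 pairs:
a = 0: 0+4=4, 0+9=9
a = 4: 4+4=8, 4+9=13
a = 7: 7+4=11, 7+9=16
a = 13: 13+4=17, 13+9=22
a = 28: 28+4=3, 28+9=8
Distinct residues collected: {3, 4, 8, 9, 11, 13, 16, 17, 22}
|A + B| = 9 (out of 29 total residues).

A + B = {3, 4, 8, 9, 11, 13, 16, 17, 22}


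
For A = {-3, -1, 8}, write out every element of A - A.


A - A = {a - a' : a, a' ∈ A}.
Compute a - a' for each ordered pair (a, a'):
a = -3: -3--3=0, -3--1=-2, -3-8=-11
a = -1: -1--3=2, -1--1=0, -1-8=-9
a = 8: 8--3=11, 8--1=9, 8-8=0
Collecting distinct values (and noting 0 appears from a-a):
A - A = {-11, -9, -2, 0, 2, 9, 11}
|A - A| = 7

A - A = {-11, -9, -2, 0, 2, 9, 11}


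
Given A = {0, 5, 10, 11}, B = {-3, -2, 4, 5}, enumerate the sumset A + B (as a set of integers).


A + B = {a + b : a ∈ A, b ∈ B}.
Enumerate all |A|·|B| = 4·4 = 16 pairs (a, b) and collect distinct sums.
a = 0: 0+-3=-3, 0+-2=-2, 0+4=4, 0+5=5
a = 5: 5+-3=2, 5+-2=3, 5+4=9, 5+5=10
a = 10: 10+-3=7, 10+-2=8, 10+4=14, 10+5=15
a = 11: 11+-3=8, 11+-2=9, 11+4=15, 11+5=16
Collecting distinct sums: A + B = {-3, -2, 2, 3, 4, 5, 7, 8, 9, 10, 14, 15, 16}
|A + B| = 13

A + B = {-3, -2, 2, 3, 4, 5, 7, 8, 9, 10, 14, 15, 16}


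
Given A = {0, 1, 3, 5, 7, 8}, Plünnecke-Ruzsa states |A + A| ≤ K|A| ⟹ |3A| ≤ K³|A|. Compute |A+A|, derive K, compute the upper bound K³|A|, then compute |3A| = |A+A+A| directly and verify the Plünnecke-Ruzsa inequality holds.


|A| = 6.
Step 1: Compute A + A by enumerating all 36 pairs.
A + A = {0, 1, 2, 3, 4, 5, 6, 7, 8, 9, 10, 11, 12, 13, 14, 15, 16}, so |A + A| = 17.
Step 2: Doubling constant K = |A + A|/|A| = 17/6 = 17/6 ≈ 2.8333.
Step 3: Plünnecke-Ruzsa gives |3A| ≤ K³·|A| = (2.8333)³ · 6 ≈ 136.4722.
Step 4: Compute 3A = A + A + A directly by enumerating all triples (a,b,c) ∈ A³; |3A| = 25.
Step 5: Check 25 ≤ 136.4722? Yes ✓.

K = 17/6, Plünnecke-Ruzsa bound K³|A| ≈ 136.4722, |3A| = 25, inequality holds.


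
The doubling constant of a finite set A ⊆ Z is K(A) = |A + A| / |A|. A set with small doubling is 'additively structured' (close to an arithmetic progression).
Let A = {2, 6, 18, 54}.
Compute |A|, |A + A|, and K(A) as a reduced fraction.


|A| = 4.
Compute A + A by enumerating all 16 pairs.
A + A = {4, 8, 12, 20, 24, 36, 56, 60, 72, 108}, so |A + A| = 10.
K = |A + A| / |A| = 10/4 = 5/2 ≈ 2.5000.
Reference: AP of size 4 gives K = 7/4 ≈ 1.7500; a fully generic set of size 4 gives K ≈ 2.5000.

|A| = 4, |A + A| = 10, K = 10/4 = 5/2.


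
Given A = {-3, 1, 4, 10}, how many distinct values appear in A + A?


A + A = {a + a' : a, a' ∈ A}; |A| = 4.
General bounds: 2|A| - 1 ≤ |A + A| ≤ |A|(|A|+1)/2, i.e. 7 ≤ |A + A| ≤ 10.
Lower bound 2|A|-1 is attained iff A is an arithmetic progression.
Enumerate sums a + a' for a ≤ a' (symmetric, so this suffices):
a = -3: -3+-3=-6, -3+1=-2, -3+4=1, -3+10=7
a = 1: 1+1=2, 1+4=5, 1+10=11
a = 4: 4+4=8, 4+10=14
a = 10: 10+10=20
Distinct sums: {-6, -2, 1, 2, 5, 7, 8, 11, 14, 20}
|A + A| = 10

|A + A| = 10


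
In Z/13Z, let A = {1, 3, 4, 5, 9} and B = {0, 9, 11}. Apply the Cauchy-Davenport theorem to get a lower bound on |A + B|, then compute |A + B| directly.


Cauchy-Davenport: |A + B| ≥ min(p, |A| + |B| - 1) for A, B nonempty in Z/pZ.
|A| = 5, |B| = 3, p = 13.
CD lower bound = min(13, 5 + 3 - 1) = min(13, 7) = 7.
Compute A + B mod 13 directly:
a = 1: 1+0=1, 1+9=10, 1+11=12
a = 3: 3+0=3, 3+9=12, 3+11=1
a = 4: 4+0=4, 4+9=0, 4+11=2
a = 5: 5+0=5, 5+9=1, 5+11=3
a = 9: 9+0=9, 9+9=5, 9+11=7
A + B = {0, 1, 2, 3, 4, 5, 7, 9, 10, 12}, so |A + B| = 10.
Verify: 10 ≥ 7? Yes ✓.

CD lower bound = 7, actual |A + B| = 10.


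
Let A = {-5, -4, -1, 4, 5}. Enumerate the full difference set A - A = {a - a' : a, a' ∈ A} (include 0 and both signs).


A - A = {a - a' : a, a' ∈ A}.
Compute a - a' for each ordered pair (a, a'):
a = -5: -5--5=0, -5--4=-1, -5--1=-4, -5-4=-9, -5-5=-10
a = -4: -4--5=1, -4--4=0, -4--1=-3, -4-4=-8, -4-5=-9
a = -1: -1--5=4, -1--4=3, -1--1=0, -1-4=-5, -1-5=-6
a = 4: 4--5=9, 4--4=8, 4--1=5, 4-4=0, 4-5=-1
a = 5: 5--5=10, 5--4=9, 5--1=6, 5-4=1, 5-5=0
Collecting distinct values (and noting 0 appears from a-a):
A - A = {-10, -9, -8, -6, -5, -4, -3, -1, 0, 1, 3, 4, 5, 6, 8, 9, 10}
|A - A| = 17

A - A = {-10, -9, -8, -6, -5, -4, -3, -1, 0, 1, 3, 4, 5, 6, 8, 9, 10}


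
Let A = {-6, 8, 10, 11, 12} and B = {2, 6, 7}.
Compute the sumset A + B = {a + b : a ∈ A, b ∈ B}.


A + B = {a + b : a ∈ A, b ∈ B}.
Enumerate all |A|·|B| = 5·3 = 15 pairs (a, b) and collect distinct sums.
a = -6: -6+2=-4, -6+6=0, -6+7=1
a = 8: 8+2=10, 8+6=14, 8+7=15
a = 10: 10+2=12, 10+6=16, 10+7=17
a = 11: 11+2=13, 11+6=17, 11+7=18
a = 12: 12+2=14, 12+6=18, 12+7=19
Collecting distinct sums: A + B = {-4, 0, 1, 10, 12, 13, 14, 15, 16, 17, 18, 19}
|A + B| = 12

A + B = {-4, 0, 1, 10, 12, 13, 14, 15, 16, 17, 18, 19}


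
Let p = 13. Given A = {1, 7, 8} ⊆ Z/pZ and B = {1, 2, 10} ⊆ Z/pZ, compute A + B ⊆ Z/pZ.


Work in Z/13Z: reduce every sum a + b modulo 13.
Enumerate all 9 pairs:
a = 1: 1+1=2, 1+2=3, 1+10=11
a = 7: 7+1=8, 7+2=9, 7+10=4
a = 8: 8+1=9, 8+2=10, 8+10=5
Distinct residues collected: {2, 3, 4, 5, 8, 9, 10, 11}
|A + B| = 8 (out of 13 total residues).

A + B = {2, 3, 4, 5, 8, 9, 10, 11}


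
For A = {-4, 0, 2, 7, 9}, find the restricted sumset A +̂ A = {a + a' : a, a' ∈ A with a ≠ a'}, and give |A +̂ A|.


Restricted sumset: A +̂ A = {a + a' : a ∈ A, a' ∈ A, a ≠ a'}.
Equivalently, take A + A and drop any sum 2a that is achievable ONLY as a + a for a ∈ A (i.e. sums representable only with equal summands).
Enumerate pairs (a, a') with a < a' (symmetric, so each unordered pair gives one sum; this covers all a ≠ a'):
  -4 + 0 = -4
  -4 + 2 = -2
  -4 + 7 = 3
  -4 + 9 = 5
  0 + 2 = 2
  0 + 7 = 7
  0 + 9 = 9
  2 + 7 = 9
  2 + 9 = 11
  7 + 9 = 16
Collected distinct sums: {-4, -2, 2, 3, 5, 7, 9, 11, 16}
|A +̂ A| = 9
(Reference bound: |A +̂ A| ≥ 2|A| - 3 for |A| ≥ 2, with |A| = 5 giving ≥ 7.)

|A +̂ A| = 9
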